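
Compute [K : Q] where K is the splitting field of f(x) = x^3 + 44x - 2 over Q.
[K : Q] = 6

By the rational root test, any rational root of the monic integer polynomial f(x) = x^3 + 44x - 2 must be an integer dividing the constant term -2, i.e. one of ±{1, 2}. Evaluating: f(1) = 43, f(-1) = -47, f(2) = 94, f(-2) = -98; none is 0, so f has no rational root and is therefore irreducible over Q (a cubic with no linear factor over a field is irreducible). For an irreducible cubic, the Galois group is A_3 or S_3 according as the discriminant disc(f) = -4a^3 - 27b^2 = -4·(44)^3 - 27·(-2)^2 = -340844 is or is not a square in Q. Here disc(f) = -340844 is not a perfect square in Q, so the Galois group of f over Q is not contained in A_3 and must be all of S_3. The splitting field has degree |S_3| = 6 over Q, so [K : Q] = 6.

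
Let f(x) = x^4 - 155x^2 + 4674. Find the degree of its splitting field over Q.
[K : Q] = 4

Solving the quadratic in x^2: x^2 = (155 ± √(155^2 - 4·4674))/2 = (155 ± √5329)/2 = (155 ± 73)/2, giving x^2 = 114 or x^2 = 41. So f(x) = (x^2 - 114)(x^2 - 41) and the roots of f are ±√114, ±√41. Hence the splitting field is K = Q(√114, √41). Since 114 and 41 are distinct squarefree integers > 1, their product 4674 is not a perfect square, so √41 ∉ Q(√114). By the tower law [K:Q] = [Q(√114,√41):Q(√114)] · [Q(√114):Q] = 2 · 2 = 4.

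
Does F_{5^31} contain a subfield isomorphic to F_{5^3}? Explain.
No: F_{5^3} is not a subfield of F_{5^31}

F_{p^m} embeds in F_{p^n} iff m | n. Here 3 ∤ 31 (since 31 = 10·3 + 1 with remainder 1 ≠ 0), so F_{5^3} is not a subfield of F_{5^31}. Equivalently: if it were, the tower law would give 3 = [F_{5^3}:F_5] dividing [F_{5^31}:F_5] = 31, contradiction.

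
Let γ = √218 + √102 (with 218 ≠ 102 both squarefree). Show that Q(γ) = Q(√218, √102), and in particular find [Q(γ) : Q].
[Q(γ) : Q] = 4 (equivalently, Q(γ) = Q(√218, √102))

Obviously Q(γ) ⊆ Q(√218, √102), and [Q(√218, √102):Q] = 4 (since 218, 102 are distinct squarefree integers > 1 with 22236 not a perfect square). To show equality we compute the minimal polynomial of γ. From γ = √218 + √102: γ^2 = 218 + 2√(22236) + 102 = 320 + 2√(22236), so γ^2 - 320 = 2√(22236); squaring, (γ^2 - 320)^2 = 4·22236, i.e. γ^4 - 640γ^2 + 102400 - 88944 = 0, i.e. γ^4 - 640γ^2 + 13456 = 0. So γ is a root of x^4 - 640x^2 + 13456. This polynomial is irreducible over Q: it has no rational root (each ±√218 ± √102 is irrational), and any factorization into two quadratics over Q would force √(22236) ∈ Q (pairing opposite roots) or √218, √102 ∈ Q (other pairings), all impossible. Hence [Q(γ):Q] = 4 = [Q(√218, √102):Q], so Q(γ) = Q(√218, √102).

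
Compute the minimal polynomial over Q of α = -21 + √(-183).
m_α(x) = x^2 + 42x + 624

From α + 21 = √(-183), squaring gives (α + 21)^2 = -183, i.e. α^2 + 42α + 441 = -183, so α^2 + 42α + 624 = 0. The discriminant of x^2 + 42x + 624 is (42)^2 - 4·(624) = 1764 - 2496 = -732, and 4·(-183) is not a perfect square in Q since -183 is squarefree and ≠ 1. Hence x^2 + 42x + 624 is irreducible over Q and is the minimal polynomial of α.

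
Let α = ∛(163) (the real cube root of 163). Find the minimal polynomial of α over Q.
m_α(x) = x^3 - 163

α satisfies α^3 = 163, so x^3 - 163 annihilates α. By the rational root test, a rational root p/q (in lowest terms) of x^3 - 163 would satisfy p^3 = 163 q^3, forcing q = 1 and p^3 = 163; but 163 is not a perfect cube, contradiction. A monic cubic over Q with no rational root is irreducible (any nontrivial factorization would include a linear factor). Hence x^3 - 163 is the minimal polynomial of α, and in particular [Q(α):Q] = 3.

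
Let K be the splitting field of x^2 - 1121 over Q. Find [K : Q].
[K : Q] = 2

f(x) = x^2 - 1121 factors as (x - √1121)(x + √1121). The splitting field is K = Q(√1121). Since 1121 is squarefree and > 1, it is not a perfect square, so x^2 - 1121 is irreducible over Q and [Q(√1121) : Q] = 2. Hence [K : Q] = 2.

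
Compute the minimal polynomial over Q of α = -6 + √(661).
m_α(x) = x^2 + 12x - 625

From α + 6 = √(661), squaring gives (α + 6)^2 = 661, i.e. α^2 + 12α + 36 = 661, so α^2 + 12α - 625 = 0. The discriminant of x^2 + 12x - 625 is (12)^2 - 4·(-625) = 144 + 2500 = 2644, and 4·(661) is not a perfect square in Q since 661 is squarefree and ≠ 1. Hence x^2 + 12x - 625 is irreducible over Q and is the minimal polynomial of α.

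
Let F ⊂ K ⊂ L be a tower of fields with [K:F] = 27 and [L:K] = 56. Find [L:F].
[L:F] = 1512

The tower law says that for any tower of field extensions F ⊂ K ⊂ L with finite degrees, [L:F] = [L:K] · [K:F]. Here this gives [L:F] = 56 · 27 = 1512.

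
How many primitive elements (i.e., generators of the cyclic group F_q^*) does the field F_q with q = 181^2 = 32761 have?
There are φ(32760) = 6912 primitive elements

F_q^* is cyclic of order q - 1 = 32760. A cyclic group of order m has exactly φ(m) generators. Here m = 32760 = 2^3 · 3^2 · 5 · 7 · 13, so the number of primitive elements is φ(32760) = 6912.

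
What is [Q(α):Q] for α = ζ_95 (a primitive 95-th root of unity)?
[Q(α):Q] = 72

The minimal polynomial of ζ_95 over Q is the 95-th cyclotomic polynomial Φ_95(x), which is irreducible over Q and has degree φ(95) = 72. Hence [Q(α):Q] = φ(95) = 72.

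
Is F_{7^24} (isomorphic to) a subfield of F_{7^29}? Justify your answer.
No: F_{7^24} is not a subfield of F_{7^29}

F_{p^m} embeds in F_{p^n} iff m | n. Here 24 ∤ 29 (since 29 = 1·24 + 5 with remainder 5 ≠ 0), so F_{7^24} is not a subfield of F_{7^29}. Equivalently: if it were, the tower law would give 24 = [F_{7^24}:F_7] dividing [F_{7^29}:F_7] = 29, contradiction.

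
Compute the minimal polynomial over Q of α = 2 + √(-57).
m_α(x) = x^2 - 4x + 61

From α - 2 = √(-57), squaring gives (α - 2)^2 = -57, i.e. α^2 - 4α + 4 = -57, so α^2 - 4α + 61 = 0. The discriminant of x^2 - 4x + 61 is (-4)^2 - 4·(61) = 16 - 244 = -228, and 4·(-57) is not a perfect square in Q since -57 is squarefree and ≠ 1. Hence x^2 - 4x + 61 is irreducible over Q and is the minimal polynomial of α.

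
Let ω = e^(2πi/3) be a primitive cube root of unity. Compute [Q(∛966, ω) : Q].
[Q(∛966, ω) : Q] = 6

[Q(∛966):Q] = 3 (min poly x^3 - 966, irreducible since 966 is not a perfect cube). [Q(ω):Q] = 2 (min poly x^2 + x + 1). Since Q(∛966) ⊂ R and ω ∉ R, we have ω ∉ Q(∛966), so x^2 + x + 1 remains irreducible over Q(∛966) and [Q(∛966, ω) : Q(∛966)] = 2. By the tower law, [Q(∛966, ω) : Q] = 3 · 2 = 6. (In fact Q(∛966, ω) is the splitting field of x^3 - 966 over Q.)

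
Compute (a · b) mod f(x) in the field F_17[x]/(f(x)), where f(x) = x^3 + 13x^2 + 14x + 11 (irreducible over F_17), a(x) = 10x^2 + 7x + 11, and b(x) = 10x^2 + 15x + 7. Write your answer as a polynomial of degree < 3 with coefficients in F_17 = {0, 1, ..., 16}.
a · b ≡ 5x^2 + 5x + 6 (mod f(x))

Multiply in F_17[x]: a(x)·b(x) = (10x^2 + 7x + 11)·(10x^2 + 15x + 7) = 15x^4 + 16x^3 + 13x^2 + 10x + 9. This has degree ≥ 3, so divide by f(x) over F_17: 15x^4 + 16x^3 + 13x^2 + 10x + 9 = (15x + 8)·(x^3 + 13x^2 + 14x + 11) + (5x^2 + 5x + 6). Hence a·b ≡ 5x^2 + 5x + 6 (mod f). (F_17[x]/(f) is a field with 17^3 = 4913 elements since f is irreducible of degree 3.)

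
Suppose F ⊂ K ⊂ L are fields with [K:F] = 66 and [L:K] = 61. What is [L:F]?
[L:F] = 4026

The tower law says that for any tower of field extensions F ⊂ K ⊂ L with finite degrees, [L:F] = [L:K] · [K:F]. Here this gives [L:F] = 61 · 66 = 4026.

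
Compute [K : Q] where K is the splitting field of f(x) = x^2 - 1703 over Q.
[K : Q] = 2

f(x) = x^2 - 1703 factors as (x - √1703)(x + √1703). The splitting field is K = Q(√1703). Since 1703 is squarefree and > 1, it is not a perfect square, so x^2 - 1703 is irreducible over Q and [Q(√1703) : Q] = 2. Hence [K : Q] = 2.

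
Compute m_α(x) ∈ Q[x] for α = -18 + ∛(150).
m_α(x) = x^3 + 54x^2 + 972x + 5682

Set β = α + 18 = ∛(150), so β^3 = 150. Then (α + 18)^3 - 150 = 0, i.e. α is a root of g(x) = (x + 18)^3 - 150 = x^3 + 54x^2 + 972x + 5682. Since g(x) = h(x + 18) where h(x) = x^3 - 150, and h is irreducible over Q (because 150 is not a perfect cube, so h has no rational root, and a monic cubic with no rational root is irreducible), g is also irreducible (irreducibility is preserved under the substitution x → x + 18). Hence m_α(x) = x^3 + 54x^2 + 972x + 5682.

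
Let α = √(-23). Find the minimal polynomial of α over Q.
m_α(x) = x^2 + 23

α satisfies α^2 + 23 = 0, so x^2 + 23 annihilates α. Since d = -23 is squarefree and ≠ 1, it is not a perfect square in Q, so x^2 + 23 has no rational root and is therefore irreducible over Q (a degree-2 polynomial over a field is irreducible iff it has no root). Hence m_α(x) = x^2 + 23.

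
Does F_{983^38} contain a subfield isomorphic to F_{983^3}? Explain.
No: F_{983^3} is not a subfield of F_{983^38}

F_{p^m} embeds in F_{p^n} iff m | n. Here 3 ∤ 38 (since 38 = 12·3 + 2 with remainder 2 ≠ 0), so F_{983^3} is not a subfield of F_{983^38}. Equivalently: if it were, the tower law would give 3 = [F_{983^3}:F_983] dividing [F_{983^38}:F_983] = 38, contradiction.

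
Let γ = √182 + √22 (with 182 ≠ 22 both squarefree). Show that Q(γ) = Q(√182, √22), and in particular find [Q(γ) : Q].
[Q(γ) : Q] = 4 (equivalently, Q(γ) = Q(√182, √22))

Obviously Q(γ) ⊆ Q(√182, √22), and [Q(√182, √22):Q] = 4 (since 182, 22 are distinct squarefree integers > 1 with 4004 not a perfect square). To show equality we compute the minimal polynomial of γ. From γ = √182 + √22: γ^2 = 182 + 2√(4004) + 22 = 204 + 2√(4004), so γ^2 - 204 = 2√(4004); squaring, (γ^2 - 204)^2 = 4·4004, i.e. γ^4 - 408γ^2 + 41616 - 16016 = 0, i.e. γ^4 - 408γ^2 + 25600 = 0. So γ is a root of x^4 - 408x^2 + 25600. This polynomial is irreducible over Q: it has no rational root (each ±√182 ± √22 is irrational), and any factorization into two quadratics over Q would force √(4004) ∈ Q (pairing opposite roots) or √182, √22 ∈ Q (other pairings), all impossible. Hence [Q(γ):Q] = 4 = [Q(√182, √22):Q], so Q(γ) = Q(√182, √22).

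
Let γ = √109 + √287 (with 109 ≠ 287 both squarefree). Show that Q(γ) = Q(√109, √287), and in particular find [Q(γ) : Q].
[Q(γ) : Q] = 4 (equivalently, Q(γ) = Q(√109, √287))

Obviously Q(γ) ⊆ Q(√109, √287), and [Q(√109, √287):Q] = 4 (since 109, 287 are distinct squarefree integers > 1 with 31283 not a perfect square). To show equality we compute the minimal polynomial of γ. From γ = √109 + √287: γ^2 = 109 + 2√(31283) + 287 = 396 + 2√(31283), so γ^2 - 396 = 2√(31283); squaring, (γ^2 - 396)^2 = 4·31283, i.e. γ^4 - 792γ^2 + 156816 - 125132 = 0, i.e. γ^4 - 792γ^2 + 31684 = 0. So γ is a root of x^4 - 792x^2 + 31684. This polynomial is irreducible over Q: it has no rational root (each ±√109 ± √287 is irrational), and any factorization into two quadratics over Q would force √(31283) ∈ Q (pairing opposite roots) or √109, √287 ∈ Q (other pairings), all impossible. Hence [Q(γ):Q] = 4 = [Q(√109, √287):Q], so Q(γ) = Q(√109, √287).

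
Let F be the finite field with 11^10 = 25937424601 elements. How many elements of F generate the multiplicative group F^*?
There are φ(25937424600) = 6913984000 primitive elements

F_q^* is cyclic of order q - 1 = 25937424600. A cyclic group of order m has exactly φ(m) generators. Here m = 25937424600 = 2^3 · 3 · 5^2 · 3221 · 13421, so the number of primitive elements is φ(25937424600) = 6913984000.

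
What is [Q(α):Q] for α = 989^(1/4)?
[Q(α):Q] = 4

α is a root of x^4 - 989. By Eisenstein's criterion at the prime p = 23 (which divides the constant term 989 but p^2 = 529 does not, since 989 is squarefree), x^4 - 989 is irreducible over Q. Hence [Q(α):Q] = 4.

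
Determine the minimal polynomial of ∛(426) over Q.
m_α(x) = x^3 - 426

α satisfies α^3 = 426, so x^3 - 426 annihilates α. By the rational root test, a rational root p/q (in lowest terms) of x^3 - 426 would satisfy p^3 = 426 q^3, forcing q = 1 and p^3 = 426; but 426 is not a perfect cube, contradiction. A monic cubic over Q with no rational root is irreducible (any nontrivial factorization would include a linear factor). Hence x^3 - 426 is the minimal polynomial of α, and in particular [Q(α):Q] = 3.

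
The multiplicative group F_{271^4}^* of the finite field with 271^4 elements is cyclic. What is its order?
|F_{271^4}^*| = 5393580480

F_{271^4} has 271^4 = 5393580481 elements; its multiplicative group consists of all nonzero elements, so |F_{271^4}^*| = 5393580481 - 1 = 5393580480. (It is cyclic since any finite subgroup of the multiplicative group of a field is cyclic.)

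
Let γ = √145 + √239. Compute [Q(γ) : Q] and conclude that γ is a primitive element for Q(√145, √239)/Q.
[Q(γ) : Q] = 4 (equivalently, Q(γ) = Q(√145, √239))

Obviously Q(γ) ⊆ Q(√145, √239), and [Q(√145, √239):Q] = 4 (since 145, 239 are distinct squarefree integers > 1 with 34655 not a perfect square). To show equality we compute the minimal polynomial of γ. From γ = √145 + √239: γ^2 = 145 + 2√(34655) + 239 = 384 + 2√(34655), so γ^2 - 384 = 2√(34655); squaring, (γ^2 - 384)^2 = 4·34655, i.e. γ^4 - 768γ^2 + 147456 - 138620 = 0, i.e. γ^4 - 768γ^2 + 8836 = 0. So γ is a root of x^4 - 768x^2 + 8836. This polynomial is irreducible over Q: it has no rational root (each ±√145 ± √239 is irrational), and any factorization into two quadratics over Q would force √(34655) ∈ Q (pairing opposite roots) or √145, √239 ∈ Q (other pairings), all impossible. Hence [Q(γ):Q] = 4 = [Q(√145, √239):Q], so Q(γ) = Q(√145, √239).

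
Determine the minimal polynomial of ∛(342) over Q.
m_α(x) = x^3 - 342

α satisfies α^3 = 342, so x^3 - 342 annihilates α. By the rational root test, a rational root p/q (in lowest terms) of x^3 - 342 would satisfy p^3 = 342 q^3, forcing q = 1 and p^3 = 342; but 342 is not a perfect cube, contradiction. A monic cubic over Q with no rational root is irreducible (any nontrivial factorization would include a linear factor). Hence x^3 - 342 is the minimal polynomial of α, and in particular [Q(α):Q] = 3.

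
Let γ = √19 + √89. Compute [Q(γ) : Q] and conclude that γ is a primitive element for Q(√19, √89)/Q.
[Q(γ) : Q] = 4 (equivalently, Q(γ) = Q(√19, √89))

Obviously Q(γ) ⊆ Q(√19, √89), and [Q(√19, √89):Q] = 4 (since 19, 89 are distinct squarefree integers > 1 with 1691 not a perfect square). To show equality we compute the minimal polynomial of γ. From γ = √19 + √89: γ^2 = 19 + 2√(1691) + 89 = 108 + 2√(1691), so γ^2 - 108 = 2√(1691); squaring, (γ^2 - 108)^2 = 4·1691, i.e. γ^4 - 216γ^2 + 11664 - 6764 = 0, i.e. γ^4 - 216γ^2 + 4900 = 0. So γ is a root of x^4 - 216x^2 + 4900. This polynomial is irreducible over Q: it has no rational root (each ±√19 ± √89 is irrational), and any factorization into two quadratics over Q would force √(1691) ∈ Q (pairing opposite roots) or √19, √89 ∈ Q (other pairings), all impossible. Hence [Q(γ):Q] = 4 = [Q(√19, √89):Q], so Q(γ) = Q(√19, √89).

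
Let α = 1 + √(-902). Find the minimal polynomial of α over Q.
m_α(x) = x^2 - 2x + 903

From α - 1 = √(-902), squaring gives (α - 1)^2 = -902, i.e. α^2 - 2α + 1 = -902, so α^2 - 2α + 903 = 0. The discriminant of x^2 - 2x + 903 is (-2)^2 - 4·(903) = 4 - 3612 = -3608, and 4·(-902) is not a perfect square in Q since -902 is squarefree and ≠ 1. Hence x^2 - 2x + 903 is irreducible over Q and is the minimal polynomial of α.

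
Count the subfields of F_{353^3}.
F_{353^3} has 2 subfields

The subfields of F_{p^n} are exactly the fields F_{p^d} for d | n (each is the fixed field of the unique index-d subgroup of Gal(F_{p^n}/F_p) ≅ Z/nZ). The divisors of n = 3 are {1, 3}, giving 2 subfields: F_{353^1}, F_{353^3}.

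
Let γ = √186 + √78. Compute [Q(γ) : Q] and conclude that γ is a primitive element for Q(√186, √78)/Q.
[Q(γ) : Q] = 4 (equivalently, Q(γ) = Q(√186, √78))

Obviously Q(γ) ⊆ Q(√186, √78), and [Q(√186, √78):Q] = 4 (since 186, 78 are distinct squarefree integers > 1 with 14508 not a perfect square). To show equality we compute the minimal polynomial of γ. From γ = √186 + √78: γ^2 = 186 + 2√(14508) + 78 = 264 + 2√(14508), so γ^2 - 264 = 2√(14508); squaring, (γ^2 - 264)^2 = 4·14508, i.e. γ^4 - 528γ^2 + 69696 - 58032 = 0, i.e. γ^4 - 528γ^2 + 11664 = 0. So γ is a root of x^4 - 528x^2 + 11664. This polynomial is irreducible over Q: it has no rational root (each ±√186 ± √78 is irrational), and any factorization into two quadratics over Q would force √(14508) ∈ Q (pairing opposite roots) or √186, √78 ∈ Q (other pairings), all impossible. Hence [Q(γ):Q] = 4 = [Q(√186, √78):Q], so Q(γ) = Q(√186, √78).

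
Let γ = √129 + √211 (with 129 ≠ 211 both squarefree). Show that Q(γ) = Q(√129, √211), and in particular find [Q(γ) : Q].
[Q(γ) : Q] = 4 (equivalently, Q(γ) = Q(√129, √211))

Obviously Q(γ) ⊆ Q(√129, √211), and [Q(√129, √211):Q] = 4 (since 129, 211 are distinct squarefree integers > 1 with 27219 not a perfect square). To show equality we compute the minimal polynomial of γ. From γ = √129 + √211: γ^2 = 129 + 2√(27219) + 211 = 340 + 2√(27219), so γ^2 - 340 = 2√(27219); squaring, (γ^2 - 340)^2 = 4·27219, i.e. γ^4 - 680γ^2 + 115600 - 108876 = 0, i.e. γ^4 - 680γ^2 + 6724 = 0. So γ is a root of x^4 - 680x^2 + 6724. This polynomial is irreducible over Q: it has no rational root (each ±√129 ± √211 is irrational), and any factorization into two quadratics over Q would force √(27219) ∈ Q (pairing opposite roots) or √129, √211 ∈ Q (other pairings), all impossible. Hence [Q(γ):Q] = 4 = [Q(√129, √211):Q], so Q(γ) = Q(√129, √211).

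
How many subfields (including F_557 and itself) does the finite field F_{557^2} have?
F_{557^2} has 2 subfields

The subfields of F_{p^n} are exactly the fields F_{p^d} for d | n (each is the fixed field of the unique index-d subgroup of Gal(F_{p^n}/F_p) ≅ Z/nZ). The divisors of n = 2 are {1, 2}, giving 2 subfields: F_{557^1}, F_{557^2}.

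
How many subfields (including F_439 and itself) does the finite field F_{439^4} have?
F_{439^4} has 3 subfields

The subfields of F_{p^n} are exactly the fields F_{p^d} for d | n (each is the fixed field of the unique index-d subgroup of Gal(F_{p^n}/F_p) ≅ Z/nZ). The divisors of n = 4 are {1, 2, 4}, giving 3 subfields: F_{439^1}, F_{439^2}, F_{439^4}.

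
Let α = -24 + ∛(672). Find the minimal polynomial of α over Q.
m_α(x) = x^3 + 72x^2 + 1728x + 13152

Set β = α + 24 = ∛(672), so β^3 = 672. Then (α + 24)^3 - 672 = 0, i.e. α is a root of g(x) = (x + 24)^3 - 672 = x^3 + 72x^2 + 1728x + 13152. Since g(x) = h(x + 24) where h(x) = x^3 - 672, and h is irreducible over Q (because 672 is not a perfect cube, so h has no rational root, and a monic cubic with no rational root is irreducible), g is also irreducible (irreducibility is preserved under the substitution x → x + 24). Hence m_α(x) = x^3 + 72x^2 + 1728x + 13152.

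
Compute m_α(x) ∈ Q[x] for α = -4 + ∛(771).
m_α(x) = x^3 + 12x^2 + 48x - 707

Set β = α + 4 = ∛(771), so β^3 = 771. Then (α + 4)^3 - 771 = 0, i.e. α is a root of g(x) = (x + 4)^3 - 771 = x^3 + 12x^2 + 48x - 707. Since g(x) = h(x + 4) where h(x) = x^3 - 771, and h is irreducible over Q (because 771 is not a perfect cube, so h has no rational root, and a monic cubic with no rational root is irreducible), g is also irreducible (irreducibility is preserved under the substitution x → x + 4). Hence m_α(x) = x^3 + 12x^2 + 48x - 707.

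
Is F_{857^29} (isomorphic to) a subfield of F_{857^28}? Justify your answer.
No: F_{857^29} is not a subfield of F_{857^28}

F_{p^m} embeds in F_{p^n} iff m | n. Here 29 ∤ 28 (since 28 = 0·29 + 28 with remainder 28 ≠ 0), so F_{857^29} is not a subfield of F_{857^28}. Equivalently: if it were, the tower law would give 29 = [F_{857^29}:F_857] dividing [F_{857^28}:F_857] = 28, contradiction.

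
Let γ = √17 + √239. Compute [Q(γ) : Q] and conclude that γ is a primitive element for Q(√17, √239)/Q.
[Q(γ) : Q] = 4 (equivalently, Q(γ) = Q(√17, √239))

Obviously Q(γ) ⊆ Q(√17, √239), and [Q(√17, √239):Q] = 4 (since 17, 239 are distinct squarefree integers > 1 with 4063 not a perfect square). To show equality we compute the minimal polynomial of γ. From γ = √17 + √239: γ^2 = 17 + 2√(4063) + 239 = 256 + 2√(4063), so γ^2 - 256 = 2√(4063); squaring, (γ^2 - 256)^2 = 4·4063, i.e. γ^4 - 512γ^2 + 65536 - 16252 = 0, i.e. γ^4 - 512γ^2 + 49284 = 0. So γ is a root of x^4 - 512x^2 + 49284. This polynomial is irreducible over Q: it has no rational root (each ±√17 ± √239 is irrational), and any factorization into two quadratics over Q would force √(4063) ∈ Q (pairing opposite roots) or √17, √239 ∈ Q (other pairings), all impossible. Hence [Q(γ):Q] = 4 = [Q(√17, √239):Q], so Q(γ) = Q(√17, √239).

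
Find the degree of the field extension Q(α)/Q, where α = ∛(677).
[Q(α):Q] = 3

The minimal polynomial of α is x^3 - 677, irreducible over Q since 677 is not a perfect cube (so x^3 - 677 has no rational root). Hence [Q(α):Q] = deg(m_α) = 3.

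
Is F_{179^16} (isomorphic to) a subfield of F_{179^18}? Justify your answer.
No: F_{179^16} is not a subfield of F_{179^18}

F_{p^m} embeds in F_{p^n} iff m | n. Here 16 ∤ 18 (since 18 = 1·16 + 2 with remainder 2 ≠ 0), so F_{179^16} is not a subfield of F_{179^18}. Equivalently: if it were, the tower law would give 16 = [F_{179^16}:F_179] dividing [F_{179^18}:F_179] = 18, contradiction.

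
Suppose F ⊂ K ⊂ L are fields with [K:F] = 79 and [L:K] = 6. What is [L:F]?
[L:F] = 474

The tower law says that for any tower of field extensions F ⊂ K ⊂ L with finite degrees, [L:F] = [L:K] · [K:F]. Here this gives [L:F] = 6 · 79 = 474.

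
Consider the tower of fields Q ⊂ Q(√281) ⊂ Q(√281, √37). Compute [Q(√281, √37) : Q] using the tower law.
[Q(√281, √37) : Q] = 4

[Q(√281):Q] = 2 (min poly x^2 - 281, irreducible since 281 is squarefree > 1). For the top step, suppose √37 ∈ Q(√281), say √37 = c + d√281 with c, d ∈ Q. Squaring: 37 = c^2 + 281d^2 + 2cd√281. Since √281 ∉ Q this forces 2cd = 0. If d = 0 then √37 = c ∈ Q, contradicting 37 squarefree > 1. If c = 0 then 37 = 281d^2, so 281·37 = (281d)^2 is a perfect square in Q — but 281·37 = 10397 is not a perfect square (since 281 and 37 are distinct squarefree integers). Contradiction. Hence √37 ∉ Q(√281), so x^2 - 37 stays irreducible over Q(√281) and [Q(√281, √37) : Q(√281)] = 2. By the tower law, [Q(√281, √37) : Q] = 2 · 2 = 4.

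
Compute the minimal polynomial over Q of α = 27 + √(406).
m_α(x) = x^2 - 54x + 323

From α - 27 = √(406), squaring gives (α - 27)^2 = 406, i.e. α^2 - 54α + 729 = 406, so α^2 - 54α + 323 = 0. The discriminant of x^2 - 54x + 323 is (-54)^2 - 4·(323) = 2916 - 1292 = 1624, and 4·(406) is not a perfect square in Q since 406 is squarefree and ≠ 1. Hence x^2 - 54x + 323 is irreducible over Q and is the minimal polynomial of α.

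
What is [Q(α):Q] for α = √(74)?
[Q(α):Q] = 2

[Q(α):Q] equals the degree of the minimal polynomial of α. Here α^2 = 74 and x^2 - 74 is irreducible (d = 74 is squarefree, ≠ 1, hence not a square), so deg(m_α) = 2. Thus [Q(α):Q] = 2.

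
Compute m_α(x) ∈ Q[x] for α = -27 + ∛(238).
m_α(x) = x^3 + 81x^2 + 2187x + 19445

Set β = α + 27 = ∛(238), so β^3 = 238. Then (α + 27)^3 - 238 = 0, i.e. α is a root of g(x) = (x + 27)^3 - 238 = x^3 + 81x^2 + 2187x + 19445. Since g(x) = h(x + 27) where h(x) = x^3 - 238, and h is irreducible over Q (because 238 is not a perfect cube, so h has no rational root, and a monic cubic with no rational root is irreducible), g is also irreducible (irreducibility is preserved under the substitution x → x + 27). Hence m_α(x) = x^3 + 81x^2 + 2187x + 19445.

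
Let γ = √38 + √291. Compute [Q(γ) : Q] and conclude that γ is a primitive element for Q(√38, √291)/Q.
[Q(γ) : Q] = 4 (equivalently, Q(γ) = Q(√38, √291))

Obviously Q(γ) ⊆ Q(√38, √291), and [Q(√38, √291):Q] = 4 (since 38, 291 are distinct squarefree integers > 1 with 11058 not a perfect square). To show equality we compute the minimal polynomial of γ. From γ = √38 + √291: γ^2 = 38 + 2√(11058) + 291 = 329 + 2√(11058), so γ^2 - 329 = 2√(11058); squaring, (γ^2 - 329)^2 = 4·11058, i.e. γ^4 - 658γ^2 + 108241 - 44232 = 0, i.e. γ^4 - 658γ^2 + 64009 = 0. So γ is a root of x^4 - 658x^2 + 64009. This polynomial is irreducible over Q: it has no rational root (each ±√38 ± √291 is irrational), and any factorization into two quadratics over Q would force √(11058) ∈ Q (pairing opposite roots) or √38, √291 ∈ Q (other pairings), all impossible. Hence [Q(γ):Q] = 4 = [Q(√38, √291):Q], so Q(γ) = Q(√38, √291).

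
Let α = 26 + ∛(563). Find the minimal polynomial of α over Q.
m_α(x) = x^3 - 78x^2 + 2028x - 18139

Set β = α - 26 = ∛(563), so β^3 = 563. Then (α - 26)^3 - 563 = 0, i.e. α is a root of g(x) = (x - 26)^3 - 563 = x^3 - 78x^2 + 2028x - 18139. Since g(x) = h(x - 26) where h(x) = x^3 - 563, and h is irreducible over Q (because 563 is not a perfect cube, so h has no rational root, and a monic cubic with no rational root is irreducible), g is also irreducible (irreducibility is preserved under the substitution x → x - 26). Hence m_α(x) = x^3 - 78x^2 + 2028x - 18139.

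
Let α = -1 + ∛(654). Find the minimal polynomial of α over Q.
m_α(x) = x^3 + 3x^2 + 3x - 653

Set β = α + 1 = ∛(654), so β^3 = 654. Then (α + 1)^3 - 654 = 0, i.e. α is a root of g(x) = (x + 1)^3 - 654 = x^3 + 3x^2 + 3x - 653. Since g(x) = h(x + 1) where h(x) = x^3 - 654, and h is irreducible over Q (because 654 is not a perfect cube, so h has no rational root, and a monic cubic with no rational root is irreducible), g is also irreducible (irreducibility is preserved under the substitution x → x + 1). Hence m_α(x) = x^3 + 3x^2 + 3x - 653.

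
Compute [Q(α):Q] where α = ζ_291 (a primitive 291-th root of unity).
[Q(α):Q] = 192

The minimal polynomial of ζ_291 over Q is the 291-th cyclotomic polynomial Φ_291(x), which is irreducible over Q and has degree φ(291) = 192. Hence [Q(α):Q] = φ(291) = 192.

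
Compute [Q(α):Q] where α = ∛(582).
[Q(α):Q] = 3

The minimal polynomial of α is x^3 - 582, irreducible over Q since 582 is not a perfect cube (so x^3 - 582 has no rational root). Hence [Q(α):Q] = deg(m_α) = 3.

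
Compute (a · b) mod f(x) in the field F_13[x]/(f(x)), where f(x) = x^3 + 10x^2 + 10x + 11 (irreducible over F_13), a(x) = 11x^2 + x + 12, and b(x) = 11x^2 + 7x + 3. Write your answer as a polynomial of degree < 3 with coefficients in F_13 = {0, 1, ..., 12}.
a · b ≡ 3x^2 + 5x + 2 (mod f(x))

Multiply in F_13[x]: a(x)·b(x) = (11x^2 + x + 12)·(11x^2 + 7x + 3) = 4x^4 + 10x^3 + 3x^2 + 9x + 10. This has degree ≥ 3, so divide by f(x) over F_13: 4x^4 + 10x^3 + 3x^2 + 9x + 10 = (4x + 9)·(x^3 + 10x^2 + 10x + 11) + (3x^2 + 5x + 2). Hence a·b ≡ 3x^2 + 5x + 2 (mod f). (F_13[x]/(f) is a field with 13^3 = 2197 elements since f is irreducible of degree 3.)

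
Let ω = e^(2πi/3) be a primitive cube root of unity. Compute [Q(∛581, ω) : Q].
[Q(∛581, ω) : Q] = 6

[Q(∛581):Q] = 3 (min poly x^3 - 581, irreducible since 581 is not a perfect cube). [Q(ω):Q] = 2 (min poly x^2 + x + 1). Since Q(∛581) ⊂ R and ω ∉ R, we have ω ∉ Q(∛581), so x^2 + x + 1 remains irreducible over Q(∛581) and [Q(∛581, ω) : Q(∛581)] = 2. By the tower law, [Q(∛581, ω) : Q] = 3 · 2 = 6. (In fact Q(∛581, ω) is the splitting field of x^3 - 581 over Q.)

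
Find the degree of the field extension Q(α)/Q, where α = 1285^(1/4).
[Q(α):Q] = 4

α is a root of x^4 - 1285. By Eisenstein's criterion at the prime p = 5 (which divides the constant term 1285 but p^2 = 25 does not, since 1285 is squarefree), x^4 - 1285 is irreducible over Q. Hence [Q(α):Q] = 4.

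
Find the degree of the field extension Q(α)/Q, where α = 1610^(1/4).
[Q(α):Q] = 4

α is a root of x^4 - 1610. By Eisenstein's criterion at the prime p = 2 (which divides the constant term 1610 but p^2 = 4 does not, since 1610 is squarefree), x^4 - 1610 is irreducible over Q. Hence [Q(α):Q] = 4.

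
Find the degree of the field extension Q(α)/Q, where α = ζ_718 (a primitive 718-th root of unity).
[Q(α):Q] = 358

The minimal polynomial of ζ_718 over Q is the 718-th cyclotomic polynomial Φ_718(x), which is irreducible over Q and has degree φ(718) = 358. Hence [Q(α):Q] = φ(718) = 358.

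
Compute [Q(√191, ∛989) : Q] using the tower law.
[Q(√191, ∛989) : Q] = 6

Let L = Q(√191, ∛989). Since Q(√191) ⊂ L and [Q(√191):Q] = 2, the tower law gives 2 | [L:Q]. Likewise Q(∛989) ⊂ L with [Q(∛989):Q] = 3 (because 989 is not a perfect cube), so 3 | [L:Q]. As gcd(2,3) = 1, [L:Q] is divisible by 6. Conversely L is generated over Q by √191 and ∛989, so [L:Q] ≤ 2·3 = 6. Therefore [Q(√191, ∛989) : Q] = 6.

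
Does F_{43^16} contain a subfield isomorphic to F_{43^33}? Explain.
No: F_{43^33} is not a subfield of F_{43^16}

F_{p^m} embeds in F_{p^n} iff m | n. Here 33 ∤ 16 (since 16 = 0·33 + 16 with remainder 16 ≠ 0), so F_{43^33} is not a subfield of F_{43^16}. Equivalently: if it were, the tower law would give 33 = [F_{43^33}:F_43] dividing [F_{43^16}:F_43] = 16, contradiction.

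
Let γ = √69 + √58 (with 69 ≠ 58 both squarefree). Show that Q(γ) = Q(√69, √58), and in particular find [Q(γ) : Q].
[Q(γ) : Q] = 4 (equivalently, Q(γ) = Q(√69, √58))

Obviously Q(γ) ⊆ Q(√69, √58), and [Q(√69, √58):Q] = 4 (since 69, 58 are distinct squarefree integers > 1 with 4002 not a perfect square). To show equality we compute the minimal polynomial of γ. From γ = √69 + √58: γ^2 = 69 + 2√(4002) + 58 = 127 + 2√(4002), so γ^2 - 127 = 2√(4002); squaring, (γ^2 - 127)^2 = 4·4002, i.e. γ^4 - 254γ^2 + 16129 - 16008 = 0, i.e. γ^4 - 254γ^2 + 121 = 0. So γ is a root of x^4 - 254x^2 + 121. This polynomial is irreducible over Q: it has no rational root (each ±√69 ± √58 is irrational), and any factorization into two quadratics over Q would force √(4002) ∈ Q (pairing opposite roots) or √69, √58 ∈ Q (other pairings), all impossible. Hence [Q(γ):Q] = 4 = [Q(√69, √58):Q], so Q(γ) = Q(√69, √58).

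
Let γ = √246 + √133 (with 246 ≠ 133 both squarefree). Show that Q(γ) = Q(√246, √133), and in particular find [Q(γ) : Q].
[Q(γ) : Q] = 4 (equivalently, Q(γ) = Q(√246, √133))

Obviously Q(γ) ⊆ Q(√246, √133), and [Q(√246, √133):Q] = 4 (since 246, 133 are distinct squarefree integers > 1 with 32718 not a perfect square). To show equality we compute the minimal polynomial of γ. From γ = √246 + √133: γ^2 = 246 + 2√(32718) + 133 = 379 + 2√(32718), so γ^2 - 379 = 2√(32718); squaring, (γ^2 - 379)^2 = 4·32718, i.e. γ^4 - 758γ^2 + 143641 - 130872 = 0, i.e. γ^4 - 758γ^2 + 12769 = 0. So γ is a root of x^4 - 758x^2 + 12769. This polynomial is irreducible over Q: it has no rational root (each ±√246 ± √133 is irrational), and any factorization into two quadratics over Q would force √(32718) ∈ Q (pairing opposite roots) or √246, √133 ∈ Q (other pairings), all impossible. Hence [Q(γ):Q] = 4 = [Q(√246, √133):Q], so Q(γ) = Q(√246, √133).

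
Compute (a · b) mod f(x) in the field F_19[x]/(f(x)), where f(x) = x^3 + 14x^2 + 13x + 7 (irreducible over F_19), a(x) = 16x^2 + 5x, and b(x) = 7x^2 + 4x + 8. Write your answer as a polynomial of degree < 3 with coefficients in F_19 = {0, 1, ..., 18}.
a · b ≡ 11x^2 + 18x + 4 (mod f(x))

Multiply in F_19[x]: a(x)·b(x) = (16x^2 + 5x)·(7x^2 + 4x + 8) = 17x^4 + 4x^3 + 15x^2 + 2x. This has degree ≥ 3, so divide by f(x) over F_19: 17x^4 + 4x^3 + 15x^2 + 2x = (17x + 13)·(x^3 + 14x^2 + 13x + 7) + (11x^2 + 18x + 4). Hence a·b ≡ 11x^2 + 18x + 4 (mod f). (F_19[x]/(f) is a field with 19^3 = 6859 elements since f is irreducible of degree 3.)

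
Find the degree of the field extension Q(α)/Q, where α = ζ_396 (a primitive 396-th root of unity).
[Q(α):Q] = 120

The minimal polynomial of ζ_396 over Q is the 396-th cyclotomic polynomial Φ_396(x), which is irreducible over Q and has degree φ(396) = 120. Hence [Q(α):Q] = φ(396) = 120.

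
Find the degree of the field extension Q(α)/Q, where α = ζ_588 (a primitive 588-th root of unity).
[Q(α):Q] = 168

The minimal polynomial of ζ_588 over Q is the 588-th cyclotomic polynomial Φ_588(x), which is irreducible over Q and has degree φ(588) = 168. Hence [Q(α):Q] = φ(588) = 168.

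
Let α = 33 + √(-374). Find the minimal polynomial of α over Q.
m_α(x) = x^2 - 66x + 1463

From α - 33 = √(-374), squaring gives (α - 33)^2 = -374, i.e. α^2 - 66α + 1089 = -374, so α^2 - 66α + 1463 = 0. The discriminant of x^2 - 66x + 1463 is (-66)^2 - 4·(1463) = 4356 - 5852 = -1496, and 4·(-374) is not a perfect square in Q since -374 is squarefree and ≠ 1. Hence x^2 - 66x + 1463 is irreducible over Q and is the minimal polynomial of α.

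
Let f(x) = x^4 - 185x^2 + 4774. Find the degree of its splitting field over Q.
[K : Q] = 4

Solving the quadratic in x^2: x^2 = (185 ± √(185^2 - 4·4774))/2 = (185 ± √15129)/2 = (185 ± 123)/2, giving x^2 = 31 or x^2 = 154. So f(x) = (x^2 - 31)(x^2 - 154) and the roots of f are ±√31, ±√154. Hence the splitting field is K = Q(√31, √154). Since 31 and 154 are distinct squarefree integers > 1, their product 4774 is not a perfect square, so √154 ∉ Q(√31). By the tower law [K:Q] = [Q(√31,√154):Q(√31)] · [Q(√31):Q] = 2 · 2 = 4.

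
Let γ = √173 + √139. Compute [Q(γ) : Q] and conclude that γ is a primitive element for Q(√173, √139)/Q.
[Q(γ) : Q] = 4 (equivalently, Q(γ) = Q(√173, √139))

Obviously Q(γ) ⊆ Q(√173, √139), and [Q(√173, √139):Q] = 4 (since 173, 139 are distinct squarefree integers > 1 with 24047 not a perfect square). To show equality we compute the minimal polynomial of γ. From γ = √173 + √139: γ^2 = 173 + 2√(24047) + 139 = 312 + 2√(24047), so γ^2 - 312 = 2√(24047); squaring, (γ^2 - 312)^2 = 4·24047, i.e. γ^4 - 624γ^2 + 97344 - 96188 = 0, i.e. γ^4 - 624γ^2 + 1156 = 0. So γ is a root of x^4 - 624x^2 + 1156. This polynomial is irreducible over Q: it has no rational root (each ±√173 ± √139 is irrational), and any factorization into two quadratics over Q would force √(24047) ∈ Q (pairing opposite roots) or √173, √139 ∈ Q (other pairings), all impossible. Hence [Q(γ):Q] = 4 = [Q(√173, √139):Q], so Q(γ) = Q(√173, √139).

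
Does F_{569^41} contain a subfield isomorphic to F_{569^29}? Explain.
No: F_{569^29} is not a subfield of F_{569^41}

F_{p^m} embeds in F_{p^n} iff m | n. Here 29 ∤ 41 (since 41 = 1·29 + 12 with remainder 12 ≠ 0), so F_{569^29} is not a subfield of F_{569^41}. Equivalently: if it were, the tower law would give 29 = [F_{569^29}:F_569] dividing [F_{569^41}:F_569] = 41, contradiction.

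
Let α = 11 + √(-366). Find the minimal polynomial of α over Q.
m_α(x) = x^2 - 22x + 487

From α - 11 = √(-366), squaring gives (α - 11)^2 = -366, i.e. α^2 - 22α + 121 = -366, so α^2 - 22α + 487 = 0. The discriminant of x^2 - 22x + 487 is (-22)^2 - 4·(487) = 484 - 1948 = -1464, and 4·(-366) is not a perfect square in Q since -366 is squarefree and ≠ 1. Hence x^2 - 22x + 487 is irreducible over Q and is the minimal polynomial of α.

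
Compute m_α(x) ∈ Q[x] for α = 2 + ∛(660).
m_α(x) = x^3 - 6x^2 + 12x - 668

Set β = α - 2 = ∛(660), so β^3 = 660. Then (α - 2)^3 - 660 = 0, i.e. α is a root of g(x) = (x - 2)^3 - 660 = x^3 - 6x^2 + 12x - 668. Since g(x) = h(x - 2) where h(x) = x^3 - 660, and h is irreducible over Q (because 660 is not a perfect cube, so h has no rational root, and a monic cubic with no rational root is irreducible), g is also irreducible (irreducibility is preserved under the substitution x → x - 2). Hence m_α(x) = x^3 - 6x^2 + 12x - 668.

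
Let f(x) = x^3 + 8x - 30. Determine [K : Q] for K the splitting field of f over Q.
[K : Q] = 6

By the rational root test, any rational root of the monic integer polynomial f(x) = x^3 + 8x - 30 must be an integer dividing the constant term -30, i.e. one of ±{1, 2, 3, 5, 6, 10, 15, 30}. Evaluating: f(1) = -21, f(-1) = -39, f(2) = -6, f(-2) = -54, f(3) = 21, f(-3) = -81, f(5) = 135, f(-5) = -195, f(6) = 234, f(-6) = -294, f(10) = 1050, f(-10) = -1110, f(15) = 3465, f(-15) = -3525, f(30) = 27210, f(-30) = -27270; none is 0, so f has no rational root and is therefore irreducible over Q (a cubic with no linear factor over a field is irreducible). For an irreducible cubic, the Galois group is A_3 or S_3 according as the discriminant disc(f) = -4a^3 - 27b^2 = -4·(8)^3 - 27·(-30)^2 = -26348 is or is not a square in Q. Here disc(f) = -26348 is not a perfect square in Q, so the Galois group of f over Q is not contained in A_3 and must be all of S_3. The splitting field has degree |S_3| = 6 over Q, so [K : Q] = 6.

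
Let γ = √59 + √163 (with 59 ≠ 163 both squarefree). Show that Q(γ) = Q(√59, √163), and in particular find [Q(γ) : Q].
[Q(γ) : Q] = 4 (equivalently, Q(γ) = Q(√59, √163))

Obviously Q(γ) ⊆ Q(√59, √163), and [Q(√59, √163):Q] = 4 (since 59, 163 are distinct squarefree integers > 1 with 9617 not a perfect square). To show equality we compute the minimal polynomial of γ. From γ = √59 + √163: γ^2 = 59 + 2√(9617) + 163 = 222 + 2√(9617), so γ^2 - 222 = 2√(9617); squaring, (γ^2 - 222)^2 = 4·9617, i.e. γ^4 - 444γ^2 + 49284 - 38468 = 0, i.e. γ^4 - 444γ^2 + 10816 = 0. So γ is a root of x^4 - 444x^2 + 10816. This polynomial is irreducible over Q: it has no rational root (each ±√59 ± √163 is irrational), and any factorization into two quadratics over Q would force √(9617) ∈ Q (pairing opposite roots) or √59, √163 ∈ Q (other pairings), all impossible. Hence [Q(γ):Q] = 4 = [Q(√59, √163):Q], so Q(γ) = Q(√59, √163).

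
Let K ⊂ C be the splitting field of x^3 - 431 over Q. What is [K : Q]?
[K : Q] = 6

The roots of x^3 - 431 are ∛431, ω∛431, ω^2∛431 where ω = e^(2πi/3) is a primitive cube root of unity, so K = Q(∛431, ω). Now [Q(∛431):Q] = 3 (since 431 is not a perfect cube, x^3 - 431 is irreducible) and [Q(ω):Q] = 2. Both 2 and 3 divide [K:Q], and [K:Q] ≤ 3·2 = 6, so [K:Q] = 6. (Equivalently: Q(∛431) ⊂ R but ω ∉ R, so [K : Q(∛431)] = 2.)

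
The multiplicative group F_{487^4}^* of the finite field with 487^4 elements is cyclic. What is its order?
|F_{487^4}^*| = 56249134560

F_{487^4} has 487^4 = 56249134561 elements; its multiplicative group consists of all nonzero elements, so |F_{487^4}^*| = 56249134561 - 1 = 56249134560. (It is cyclic since any finite subgroup of the multiplicative group of a field is cyclic.)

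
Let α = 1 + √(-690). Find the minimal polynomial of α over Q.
m_α(x) = x^2 - 2x + 691

From α - 1 = √(-690), squaring gives (α - 1)^2 = -690, i.e. α^2 - 2α + 1 = -690, so α^2 - 2α + 691 = 0. The discriminant of x^2 - 2x + 691 is (-2)^2 - 4·(691) = 4 - 2764 = -2760, and 4·(-690) is not a perfect square in Q since -690 is squarefree and ≠ 1. Hence x^2 - 2x + 691 is irreducible over Q and is the minimal polynomial of α.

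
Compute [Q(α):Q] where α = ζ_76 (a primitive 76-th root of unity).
[Q(α):Q] = 36

The minimal polynomial of ζ_76 over Q is the 76-th cyclotomic polynomial Φ_76(x), which is irreducible over Q and has degree φ(76) = 36. Hence [Q(α):Q] = φ(76) = 36.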